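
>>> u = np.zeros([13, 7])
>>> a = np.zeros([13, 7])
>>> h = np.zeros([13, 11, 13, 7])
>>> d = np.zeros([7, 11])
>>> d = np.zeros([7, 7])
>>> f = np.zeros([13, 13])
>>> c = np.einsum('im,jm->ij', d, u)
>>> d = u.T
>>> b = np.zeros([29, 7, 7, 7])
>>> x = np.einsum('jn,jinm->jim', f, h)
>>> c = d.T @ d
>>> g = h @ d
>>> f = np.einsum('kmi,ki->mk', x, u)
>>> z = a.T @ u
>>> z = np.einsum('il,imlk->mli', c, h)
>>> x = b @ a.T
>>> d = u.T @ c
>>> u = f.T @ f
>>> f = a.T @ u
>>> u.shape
(13, 13)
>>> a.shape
(13, 7)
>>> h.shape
(13, 11, 13, 7)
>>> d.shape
(7, 13)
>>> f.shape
(7, 13)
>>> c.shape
(13, 13)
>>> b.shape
(29, 7, 7, 7)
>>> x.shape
(29, 7, 7, 13)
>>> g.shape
(13, 11, 13, 13)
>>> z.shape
(11, 13, 13)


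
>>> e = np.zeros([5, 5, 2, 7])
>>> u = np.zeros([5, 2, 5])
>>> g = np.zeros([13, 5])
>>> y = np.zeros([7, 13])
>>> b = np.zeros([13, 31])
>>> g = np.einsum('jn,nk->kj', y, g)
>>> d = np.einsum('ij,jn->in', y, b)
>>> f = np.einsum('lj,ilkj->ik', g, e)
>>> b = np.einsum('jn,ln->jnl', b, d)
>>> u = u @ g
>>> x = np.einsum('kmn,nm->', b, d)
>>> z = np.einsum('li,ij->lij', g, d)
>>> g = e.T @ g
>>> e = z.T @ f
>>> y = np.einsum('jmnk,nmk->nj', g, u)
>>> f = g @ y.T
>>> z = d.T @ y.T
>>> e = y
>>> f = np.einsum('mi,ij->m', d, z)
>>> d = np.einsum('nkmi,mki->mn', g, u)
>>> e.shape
(5, 7)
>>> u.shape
(5, 2, 7)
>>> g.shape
(7, 2, 5, 7)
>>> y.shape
(5, 7)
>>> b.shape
(13, 31, 7)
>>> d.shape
(5, 7)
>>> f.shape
(7,)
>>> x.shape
()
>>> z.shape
(31, 5)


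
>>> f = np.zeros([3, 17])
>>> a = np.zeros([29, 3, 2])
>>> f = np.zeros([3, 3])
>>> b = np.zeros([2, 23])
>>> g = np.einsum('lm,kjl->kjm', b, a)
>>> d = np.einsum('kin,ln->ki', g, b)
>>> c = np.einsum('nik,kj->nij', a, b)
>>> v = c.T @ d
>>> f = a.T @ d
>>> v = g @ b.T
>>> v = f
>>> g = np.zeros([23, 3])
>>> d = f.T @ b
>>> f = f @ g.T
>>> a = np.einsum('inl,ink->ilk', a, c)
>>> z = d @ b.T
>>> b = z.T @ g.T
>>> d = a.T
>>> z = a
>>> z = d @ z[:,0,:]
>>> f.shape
(2, 3, 23)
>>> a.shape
(29, 2, 23)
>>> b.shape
(2, 3, 23)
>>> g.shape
(23, 3)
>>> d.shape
(23, 2, 29)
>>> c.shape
(29, 3, 23)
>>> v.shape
(2, 3, 3)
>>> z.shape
(23, 2, 23)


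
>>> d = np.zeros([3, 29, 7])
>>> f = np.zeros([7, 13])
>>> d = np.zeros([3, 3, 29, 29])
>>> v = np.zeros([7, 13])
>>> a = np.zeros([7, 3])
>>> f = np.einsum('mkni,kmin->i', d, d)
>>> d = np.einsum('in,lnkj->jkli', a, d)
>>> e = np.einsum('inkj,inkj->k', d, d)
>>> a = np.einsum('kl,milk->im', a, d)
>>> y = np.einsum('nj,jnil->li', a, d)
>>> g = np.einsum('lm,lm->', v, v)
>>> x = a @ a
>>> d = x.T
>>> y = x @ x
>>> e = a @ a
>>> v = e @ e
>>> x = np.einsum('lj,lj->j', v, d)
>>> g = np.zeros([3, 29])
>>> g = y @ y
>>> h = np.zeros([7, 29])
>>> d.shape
(29, 29)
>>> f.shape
(29,)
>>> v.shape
(29, 29)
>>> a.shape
(29, 29)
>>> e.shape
(29, 29)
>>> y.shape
(29, 29)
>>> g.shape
(29, 29)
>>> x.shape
(29,)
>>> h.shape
(7, 29)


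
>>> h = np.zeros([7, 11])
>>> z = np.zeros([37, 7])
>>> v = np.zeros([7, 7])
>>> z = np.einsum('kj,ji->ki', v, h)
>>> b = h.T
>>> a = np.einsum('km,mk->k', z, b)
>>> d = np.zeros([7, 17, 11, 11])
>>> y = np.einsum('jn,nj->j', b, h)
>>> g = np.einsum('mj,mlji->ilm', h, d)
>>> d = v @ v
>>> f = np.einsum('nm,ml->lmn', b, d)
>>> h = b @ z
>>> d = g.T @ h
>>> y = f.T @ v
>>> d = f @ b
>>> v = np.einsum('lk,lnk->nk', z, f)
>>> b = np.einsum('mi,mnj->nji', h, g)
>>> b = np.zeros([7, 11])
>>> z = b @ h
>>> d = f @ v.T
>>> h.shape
(11, 11)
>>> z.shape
(7, 11)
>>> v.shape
(7, 11)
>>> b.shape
(7, 11)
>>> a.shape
(7,)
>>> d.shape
(7, 7, 7)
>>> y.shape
(11, 7, 7)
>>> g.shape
(11, 17, 7)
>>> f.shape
(7, 7, 11)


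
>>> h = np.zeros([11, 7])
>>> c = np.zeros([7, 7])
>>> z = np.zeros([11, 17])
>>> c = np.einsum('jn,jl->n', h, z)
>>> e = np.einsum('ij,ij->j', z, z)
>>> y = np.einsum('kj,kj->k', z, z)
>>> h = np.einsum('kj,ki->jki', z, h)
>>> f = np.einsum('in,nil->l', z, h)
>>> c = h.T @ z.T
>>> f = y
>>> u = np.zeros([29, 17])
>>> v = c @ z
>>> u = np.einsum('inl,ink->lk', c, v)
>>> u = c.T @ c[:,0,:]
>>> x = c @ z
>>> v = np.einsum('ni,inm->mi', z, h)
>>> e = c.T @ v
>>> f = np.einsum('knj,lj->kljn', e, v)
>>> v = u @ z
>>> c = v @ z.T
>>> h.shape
(17, 11, 7)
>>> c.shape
(11, 11, 11)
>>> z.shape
(11, 17)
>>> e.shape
(11, 11, 17)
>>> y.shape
(11,)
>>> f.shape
(11, 7, 17, 11)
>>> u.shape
(11, 11, 11)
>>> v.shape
(11, 11, 17)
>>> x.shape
(7, 11, 17)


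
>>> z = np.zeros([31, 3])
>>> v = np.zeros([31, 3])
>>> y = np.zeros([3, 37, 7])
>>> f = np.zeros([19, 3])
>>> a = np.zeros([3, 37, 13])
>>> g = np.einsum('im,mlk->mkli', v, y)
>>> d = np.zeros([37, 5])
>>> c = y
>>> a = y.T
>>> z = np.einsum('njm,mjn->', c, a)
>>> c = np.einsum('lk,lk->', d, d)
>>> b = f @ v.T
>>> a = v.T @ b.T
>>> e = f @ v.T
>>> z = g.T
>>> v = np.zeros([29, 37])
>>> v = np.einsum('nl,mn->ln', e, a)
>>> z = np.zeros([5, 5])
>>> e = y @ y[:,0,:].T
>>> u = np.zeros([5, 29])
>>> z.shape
(5, 5)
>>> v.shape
(31, 19)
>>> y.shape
(3, 37, 7)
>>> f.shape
(19, 3)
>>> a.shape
(3, 19)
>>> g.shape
(3, 7, 37, 31)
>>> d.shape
(37, 5)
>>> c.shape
()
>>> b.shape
(19, 31)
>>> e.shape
(3, 37, 3)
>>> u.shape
(5, 29)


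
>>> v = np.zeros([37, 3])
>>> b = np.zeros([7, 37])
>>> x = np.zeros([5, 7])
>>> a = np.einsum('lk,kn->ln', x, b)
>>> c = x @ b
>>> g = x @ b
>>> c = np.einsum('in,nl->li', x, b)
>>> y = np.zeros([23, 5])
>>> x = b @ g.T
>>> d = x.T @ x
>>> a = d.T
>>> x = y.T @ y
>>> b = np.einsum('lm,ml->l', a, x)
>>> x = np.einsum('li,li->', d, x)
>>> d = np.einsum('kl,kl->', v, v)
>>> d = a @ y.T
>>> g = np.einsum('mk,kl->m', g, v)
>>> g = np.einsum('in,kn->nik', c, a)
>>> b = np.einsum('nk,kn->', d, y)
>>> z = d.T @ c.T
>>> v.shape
(37, 3)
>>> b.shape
()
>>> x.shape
()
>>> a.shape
(5, 5)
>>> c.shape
(37, 5)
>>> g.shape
(5, 37, 5)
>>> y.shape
(23, 5)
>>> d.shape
(5, 23)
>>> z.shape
(23, 37)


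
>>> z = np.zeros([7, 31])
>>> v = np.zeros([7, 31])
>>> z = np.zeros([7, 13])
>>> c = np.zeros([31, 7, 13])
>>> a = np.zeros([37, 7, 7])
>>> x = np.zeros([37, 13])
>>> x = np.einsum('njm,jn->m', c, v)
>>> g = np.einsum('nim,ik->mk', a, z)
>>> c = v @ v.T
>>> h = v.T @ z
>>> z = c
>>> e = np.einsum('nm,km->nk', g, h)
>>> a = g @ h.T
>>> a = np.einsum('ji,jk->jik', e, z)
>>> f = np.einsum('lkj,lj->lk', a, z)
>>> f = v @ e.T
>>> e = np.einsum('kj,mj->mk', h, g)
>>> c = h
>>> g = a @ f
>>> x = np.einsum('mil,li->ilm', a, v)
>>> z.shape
(7, 7)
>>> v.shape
(7, 31)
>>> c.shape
(31, 13)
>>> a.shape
(7, 31, 7)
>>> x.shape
(31, 7, 7)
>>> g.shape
(7, 31, 7)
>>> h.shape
(31, 13)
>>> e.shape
(7, 31)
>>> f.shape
(7, 7)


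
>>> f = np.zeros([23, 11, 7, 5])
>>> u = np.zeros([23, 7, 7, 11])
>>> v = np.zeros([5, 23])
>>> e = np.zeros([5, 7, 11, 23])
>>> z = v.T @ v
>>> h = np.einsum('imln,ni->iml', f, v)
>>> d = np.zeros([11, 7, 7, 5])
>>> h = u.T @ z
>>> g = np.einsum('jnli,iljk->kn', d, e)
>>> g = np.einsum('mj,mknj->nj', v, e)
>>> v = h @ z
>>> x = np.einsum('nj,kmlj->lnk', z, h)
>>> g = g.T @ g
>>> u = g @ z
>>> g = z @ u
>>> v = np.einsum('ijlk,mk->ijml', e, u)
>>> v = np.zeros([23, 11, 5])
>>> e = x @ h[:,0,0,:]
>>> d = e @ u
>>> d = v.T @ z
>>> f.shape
(23, 11, 7, 5)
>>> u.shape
(23, 23)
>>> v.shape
(23, 11, 5)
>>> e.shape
(7, 23, 23)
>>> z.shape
(23, 23)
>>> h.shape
(11, 7, 7, 23)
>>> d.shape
(5, 11, 23)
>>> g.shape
(23, 23)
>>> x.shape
(7, 23, 11)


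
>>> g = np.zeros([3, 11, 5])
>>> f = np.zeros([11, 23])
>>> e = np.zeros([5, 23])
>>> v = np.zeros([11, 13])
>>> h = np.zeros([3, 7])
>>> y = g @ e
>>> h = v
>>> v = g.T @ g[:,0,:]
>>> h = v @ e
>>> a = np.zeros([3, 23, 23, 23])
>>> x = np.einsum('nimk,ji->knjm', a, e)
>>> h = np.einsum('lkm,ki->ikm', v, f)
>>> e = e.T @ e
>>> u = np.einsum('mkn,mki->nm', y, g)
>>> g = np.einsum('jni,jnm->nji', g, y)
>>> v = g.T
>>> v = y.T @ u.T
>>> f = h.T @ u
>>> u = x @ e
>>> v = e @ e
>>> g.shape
(11, 3, 5)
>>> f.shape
(5, 11, 3)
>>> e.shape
(23, 23)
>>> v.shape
(23, 23)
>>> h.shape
(23, 11, 5)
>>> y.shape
(3, 11, 23)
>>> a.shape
(3, 23, 23, 23)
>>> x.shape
(23, 3, 5, 23)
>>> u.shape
(23, 3, 5, 23)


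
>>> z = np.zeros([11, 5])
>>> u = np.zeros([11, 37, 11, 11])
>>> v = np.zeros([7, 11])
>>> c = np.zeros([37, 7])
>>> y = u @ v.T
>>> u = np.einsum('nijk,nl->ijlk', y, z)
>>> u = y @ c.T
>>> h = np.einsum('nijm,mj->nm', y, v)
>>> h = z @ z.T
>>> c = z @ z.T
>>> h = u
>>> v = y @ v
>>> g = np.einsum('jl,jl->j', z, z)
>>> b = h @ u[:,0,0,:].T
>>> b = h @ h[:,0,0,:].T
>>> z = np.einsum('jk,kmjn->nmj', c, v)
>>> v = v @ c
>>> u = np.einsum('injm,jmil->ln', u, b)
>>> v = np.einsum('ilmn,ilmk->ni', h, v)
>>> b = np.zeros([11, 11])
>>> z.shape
(11, 37, 11)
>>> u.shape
(11, 37)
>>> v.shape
(37, 11)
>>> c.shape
(11, 11)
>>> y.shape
(11, 37, 11, 7)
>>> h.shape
(11, 37, 11, 37)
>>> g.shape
(11,)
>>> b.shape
(11, 11)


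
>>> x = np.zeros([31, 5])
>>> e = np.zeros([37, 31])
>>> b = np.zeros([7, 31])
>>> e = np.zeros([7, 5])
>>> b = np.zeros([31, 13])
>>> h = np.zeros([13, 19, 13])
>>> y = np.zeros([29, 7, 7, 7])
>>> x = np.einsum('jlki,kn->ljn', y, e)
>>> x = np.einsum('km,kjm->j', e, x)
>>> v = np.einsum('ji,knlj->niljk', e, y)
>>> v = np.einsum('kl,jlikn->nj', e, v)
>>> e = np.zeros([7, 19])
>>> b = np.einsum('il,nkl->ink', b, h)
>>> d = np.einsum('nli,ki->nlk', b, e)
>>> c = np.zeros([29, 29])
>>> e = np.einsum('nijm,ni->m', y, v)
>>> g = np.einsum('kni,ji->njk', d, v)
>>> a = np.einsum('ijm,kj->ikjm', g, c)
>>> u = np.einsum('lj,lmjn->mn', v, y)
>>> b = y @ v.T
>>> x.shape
(29,)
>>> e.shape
(7,)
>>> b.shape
(29, 7, 7, 29)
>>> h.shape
(13, 19, 13)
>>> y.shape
(29, 7, 7, 7)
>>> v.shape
(29, 7)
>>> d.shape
(31, 13, 7)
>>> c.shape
(29, 29)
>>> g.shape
(13, 29, 31)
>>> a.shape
(13, 29, 29, 31)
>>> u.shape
(7, 7)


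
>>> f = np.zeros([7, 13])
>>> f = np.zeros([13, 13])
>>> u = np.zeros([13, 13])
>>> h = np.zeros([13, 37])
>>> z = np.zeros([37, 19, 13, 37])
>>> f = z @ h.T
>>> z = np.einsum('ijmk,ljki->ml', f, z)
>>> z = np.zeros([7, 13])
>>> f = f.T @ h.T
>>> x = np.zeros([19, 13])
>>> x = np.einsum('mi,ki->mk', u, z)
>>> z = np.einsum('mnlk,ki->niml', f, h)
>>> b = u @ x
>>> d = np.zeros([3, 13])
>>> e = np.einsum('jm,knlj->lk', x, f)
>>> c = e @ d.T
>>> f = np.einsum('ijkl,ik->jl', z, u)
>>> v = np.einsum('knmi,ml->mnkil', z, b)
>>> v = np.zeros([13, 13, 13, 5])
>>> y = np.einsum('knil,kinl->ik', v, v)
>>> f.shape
(37, 19)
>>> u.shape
(13, 13)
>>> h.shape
(13, 37)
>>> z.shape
(13, 37, 13, 19)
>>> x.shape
(13, 7)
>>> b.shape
(13, 7)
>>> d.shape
(3, 13)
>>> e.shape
(19, 13)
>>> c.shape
(19, 3)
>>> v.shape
(13, 13, 13, 5)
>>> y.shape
(13, 13)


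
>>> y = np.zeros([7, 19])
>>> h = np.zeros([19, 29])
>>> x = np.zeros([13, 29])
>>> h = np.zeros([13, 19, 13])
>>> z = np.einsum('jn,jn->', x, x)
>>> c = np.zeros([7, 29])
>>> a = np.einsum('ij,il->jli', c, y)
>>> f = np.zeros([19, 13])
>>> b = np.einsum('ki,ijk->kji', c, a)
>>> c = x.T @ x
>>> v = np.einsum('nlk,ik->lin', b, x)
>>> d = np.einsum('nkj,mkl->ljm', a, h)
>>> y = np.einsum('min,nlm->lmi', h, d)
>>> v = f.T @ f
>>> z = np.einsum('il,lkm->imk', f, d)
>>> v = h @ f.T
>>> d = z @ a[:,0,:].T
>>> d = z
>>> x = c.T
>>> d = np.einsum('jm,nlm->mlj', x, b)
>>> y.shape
(7, 13, 19)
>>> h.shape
(13, 19, 13)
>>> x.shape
(29, 29)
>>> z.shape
(19, 13, 7)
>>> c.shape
(29, 29)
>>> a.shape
(29, 19, 7)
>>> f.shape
(19, 13)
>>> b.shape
(7, 19, 29)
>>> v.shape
(13, 19, 19)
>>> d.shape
(29, 19, 29)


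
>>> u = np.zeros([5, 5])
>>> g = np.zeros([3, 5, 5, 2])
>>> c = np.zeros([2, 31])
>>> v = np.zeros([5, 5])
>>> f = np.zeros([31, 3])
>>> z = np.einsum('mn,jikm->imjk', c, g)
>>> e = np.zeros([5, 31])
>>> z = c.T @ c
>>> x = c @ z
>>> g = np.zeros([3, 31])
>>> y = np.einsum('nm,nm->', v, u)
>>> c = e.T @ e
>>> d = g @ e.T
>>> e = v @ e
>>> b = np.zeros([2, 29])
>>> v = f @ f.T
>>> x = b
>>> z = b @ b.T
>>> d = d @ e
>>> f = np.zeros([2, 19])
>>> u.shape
(5, 5)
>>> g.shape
(3, 31)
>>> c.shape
(31, 31)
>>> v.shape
(31, 31)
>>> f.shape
(2, 19)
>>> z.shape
(2, 2)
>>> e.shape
(5, 31)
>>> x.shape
(2, 29)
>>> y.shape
()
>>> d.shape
(3, 31)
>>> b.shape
(2, 29)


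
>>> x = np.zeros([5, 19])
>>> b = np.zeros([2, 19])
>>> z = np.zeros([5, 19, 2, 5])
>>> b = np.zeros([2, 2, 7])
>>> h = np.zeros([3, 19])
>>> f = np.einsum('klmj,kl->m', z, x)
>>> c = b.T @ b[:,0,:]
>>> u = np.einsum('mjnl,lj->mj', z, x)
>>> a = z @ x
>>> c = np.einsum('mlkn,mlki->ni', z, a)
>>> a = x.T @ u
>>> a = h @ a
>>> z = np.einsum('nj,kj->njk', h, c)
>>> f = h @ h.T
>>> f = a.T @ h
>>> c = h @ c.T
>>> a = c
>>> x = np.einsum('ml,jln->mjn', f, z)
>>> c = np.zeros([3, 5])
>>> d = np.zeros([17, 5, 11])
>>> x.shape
(19, 3, 5)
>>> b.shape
(2, 2, 7)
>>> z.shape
(3, 19, 5)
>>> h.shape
(3, 19)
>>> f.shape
(19, 19)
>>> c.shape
(3, 5)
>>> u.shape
(5, 19)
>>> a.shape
(3, 5)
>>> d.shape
(17, 5, 11)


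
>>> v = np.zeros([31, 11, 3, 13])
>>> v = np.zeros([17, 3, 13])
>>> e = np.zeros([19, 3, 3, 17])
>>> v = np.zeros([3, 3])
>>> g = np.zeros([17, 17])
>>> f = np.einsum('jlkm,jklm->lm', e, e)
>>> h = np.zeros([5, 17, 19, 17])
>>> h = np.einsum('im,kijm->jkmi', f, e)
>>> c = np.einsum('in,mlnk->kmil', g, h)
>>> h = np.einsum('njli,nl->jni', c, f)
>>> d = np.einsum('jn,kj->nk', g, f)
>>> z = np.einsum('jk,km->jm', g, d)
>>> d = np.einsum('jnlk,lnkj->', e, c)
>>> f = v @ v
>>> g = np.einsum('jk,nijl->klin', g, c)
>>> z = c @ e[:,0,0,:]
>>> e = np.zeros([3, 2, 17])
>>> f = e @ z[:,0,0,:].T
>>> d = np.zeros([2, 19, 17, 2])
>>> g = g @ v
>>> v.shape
(3, 3)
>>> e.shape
(3, 2, 17)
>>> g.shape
(17, 19, 3, 3)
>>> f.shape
(3, 2, 3)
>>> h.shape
(3, 3, 19)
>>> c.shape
(3, 3, 17, 19)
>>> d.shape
(2, 19, 17, 2)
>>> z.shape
(3, 3, 17, 17)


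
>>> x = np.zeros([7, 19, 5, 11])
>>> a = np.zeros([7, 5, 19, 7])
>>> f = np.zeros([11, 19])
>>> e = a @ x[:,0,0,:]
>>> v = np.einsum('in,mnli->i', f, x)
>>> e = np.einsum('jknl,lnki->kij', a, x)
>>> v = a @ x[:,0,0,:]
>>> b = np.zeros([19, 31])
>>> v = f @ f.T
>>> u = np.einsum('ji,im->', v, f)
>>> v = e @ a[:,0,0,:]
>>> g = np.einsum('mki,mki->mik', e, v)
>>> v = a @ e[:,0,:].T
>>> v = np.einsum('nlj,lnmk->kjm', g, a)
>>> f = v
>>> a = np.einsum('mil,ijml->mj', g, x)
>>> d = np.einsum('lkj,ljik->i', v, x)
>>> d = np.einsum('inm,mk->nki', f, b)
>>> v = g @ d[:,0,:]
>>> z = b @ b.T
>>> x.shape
(7, 19, 5, 11)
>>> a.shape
(5, 19)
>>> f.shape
(7, 11, 19)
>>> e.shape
(5, 11, 7)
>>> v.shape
(5, 7, 7)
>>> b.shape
(19, 31)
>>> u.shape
()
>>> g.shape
(5, 7, 11)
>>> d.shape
(11, 31, 7)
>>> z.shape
(19, 19)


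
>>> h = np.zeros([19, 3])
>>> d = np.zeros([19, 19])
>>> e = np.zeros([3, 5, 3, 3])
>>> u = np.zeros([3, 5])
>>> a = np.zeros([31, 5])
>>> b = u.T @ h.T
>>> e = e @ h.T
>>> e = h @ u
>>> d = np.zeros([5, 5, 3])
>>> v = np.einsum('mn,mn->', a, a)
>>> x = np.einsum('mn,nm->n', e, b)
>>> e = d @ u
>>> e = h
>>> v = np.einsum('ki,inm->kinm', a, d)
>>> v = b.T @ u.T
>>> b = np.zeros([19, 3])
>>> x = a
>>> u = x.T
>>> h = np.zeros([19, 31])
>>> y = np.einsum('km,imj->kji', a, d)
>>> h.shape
(19, 31)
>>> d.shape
(5, 5, 3)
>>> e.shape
(19, 3)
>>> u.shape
(5, 31)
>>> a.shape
(31, 5)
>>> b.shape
(19, 3)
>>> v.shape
(19, 3)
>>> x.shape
(31, 5)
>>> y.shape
(31, 3, 5)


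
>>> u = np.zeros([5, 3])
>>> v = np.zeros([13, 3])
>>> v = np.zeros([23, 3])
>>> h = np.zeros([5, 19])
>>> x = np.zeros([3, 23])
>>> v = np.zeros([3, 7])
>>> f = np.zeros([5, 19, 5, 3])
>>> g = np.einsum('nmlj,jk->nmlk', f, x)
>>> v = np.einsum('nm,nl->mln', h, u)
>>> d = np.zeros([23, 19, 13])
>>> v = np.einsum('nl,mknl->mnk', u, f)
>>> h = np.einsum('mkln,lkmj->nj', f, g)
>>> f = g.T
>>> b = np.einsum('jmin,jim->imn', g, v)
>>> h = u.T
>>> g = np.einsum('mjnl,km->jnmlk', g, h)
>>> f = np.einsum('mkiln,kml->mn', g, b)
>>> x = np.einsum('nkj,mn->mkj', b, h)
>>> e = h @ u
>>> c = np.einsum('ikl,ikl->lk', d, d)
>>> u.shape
(5, 3)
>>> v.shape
(5, 5, 19)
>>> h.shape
(3, 5)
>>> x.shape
(3, 19, 23)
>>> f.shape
(19, 3)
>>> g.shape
(19, 5, 5, 23, 3)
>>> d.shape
(23, 19, 13)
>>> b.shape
(5, 19, 23)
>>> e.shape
(3, 3)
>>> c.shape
(13, 19)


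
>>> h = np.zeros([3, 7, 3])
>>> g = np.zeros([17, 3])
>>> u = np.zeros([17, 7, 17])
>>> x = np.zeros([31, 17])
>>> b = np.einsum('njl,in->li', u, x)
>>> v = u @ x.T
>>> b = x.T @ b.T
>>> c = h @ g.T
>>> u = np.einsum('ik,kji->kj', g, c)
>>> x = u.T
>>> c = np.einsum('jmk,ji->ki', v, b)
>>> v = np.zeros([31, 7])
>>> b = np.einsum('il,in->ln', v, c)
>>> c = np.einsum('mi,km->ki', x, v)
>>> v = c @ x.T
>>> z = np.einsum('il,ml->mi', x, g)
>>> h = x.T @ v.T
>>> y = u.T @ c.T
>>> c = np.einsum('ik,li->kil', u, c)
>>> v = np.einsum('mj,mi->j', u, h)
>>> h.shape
(3, 31)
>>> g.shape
(17, 3)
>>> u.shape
(3, 7)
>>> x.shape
(7, 3)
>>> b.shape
(7, 17)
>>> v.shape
(7,)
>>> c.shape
(7, 3, 31)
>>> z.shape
(17, 7)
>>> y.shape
(7, 31)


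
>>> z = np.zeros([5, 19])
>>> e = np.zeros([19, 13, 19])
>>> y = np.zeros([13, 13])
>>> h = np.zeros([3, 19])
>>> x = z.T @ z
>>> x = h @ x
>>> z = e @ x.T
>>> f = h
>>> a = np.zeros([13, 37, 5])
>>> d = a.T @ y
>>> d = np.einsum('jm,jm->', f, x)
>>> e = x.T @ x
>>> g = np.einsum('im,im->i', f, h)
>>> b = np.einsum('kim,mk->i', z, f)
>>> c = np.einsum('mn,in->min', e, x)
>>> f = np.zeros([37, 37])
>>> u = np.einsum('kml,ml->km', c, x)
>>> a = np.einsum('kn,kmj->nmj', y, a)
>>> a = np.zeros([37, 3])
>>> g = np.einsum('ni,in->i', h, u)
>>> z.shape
(19, 13, 3)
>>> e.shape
(19, 19)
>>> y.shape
(13, 13)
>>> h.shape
(3, 19)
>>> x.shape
(3, 19)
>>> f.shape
(37, 37)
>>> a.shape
(37, 3)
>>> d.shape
()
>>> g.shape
(19,)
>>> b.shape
(13,)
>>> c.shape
(19, 3, 19)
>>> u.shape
(19, 3)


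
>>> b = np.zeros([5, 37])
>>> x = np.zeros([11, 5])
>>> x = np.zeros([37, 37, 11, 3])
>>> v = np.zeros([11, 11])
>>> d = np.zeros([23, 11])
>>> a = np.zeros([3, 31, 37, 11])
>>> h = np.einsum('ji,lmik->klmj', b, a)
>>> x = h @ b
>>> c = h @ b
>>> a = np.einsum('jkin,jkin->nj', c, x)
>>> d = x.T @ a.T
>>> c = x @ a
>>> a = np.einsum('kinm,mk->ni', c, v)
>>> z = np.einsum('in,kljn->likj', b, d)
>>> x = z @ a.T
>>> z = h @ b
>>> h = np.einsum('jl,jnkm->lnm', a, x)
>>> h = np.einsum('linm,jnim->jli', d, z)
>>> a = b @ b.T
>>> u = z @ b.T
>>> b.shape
(5, 37)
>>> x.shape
(31, 5, 37, 31)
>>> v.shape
(11, 11)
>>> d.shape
(37, 31, 3, 37)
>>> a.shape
(5, 5)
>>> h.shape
(11, 37, 31)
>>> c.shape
(11, 3, 31, 11)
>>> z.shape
(11, 3, 31, 37)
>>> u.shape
(11, 3, 31, 5)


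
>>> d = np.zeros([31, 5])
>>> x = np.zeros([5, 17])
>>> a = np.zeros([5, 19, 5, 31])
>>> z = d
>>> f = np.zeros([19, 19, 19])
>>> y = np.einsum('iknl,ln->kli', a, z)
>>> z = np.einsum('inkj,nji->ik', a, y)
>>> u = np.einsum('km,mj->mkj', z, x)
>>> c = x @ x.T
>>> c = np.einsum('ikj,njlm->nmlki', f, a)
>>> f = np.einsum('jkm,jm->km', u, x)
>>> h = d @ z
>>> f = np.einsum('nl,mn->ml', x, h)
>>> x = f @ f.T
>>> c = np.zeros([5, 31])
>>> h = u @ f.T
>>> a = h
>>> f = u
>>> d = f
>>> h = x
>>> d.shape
(5, 5, 17)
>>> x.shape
(31, 31)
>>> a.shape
(5, 5, 31)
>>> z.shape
(5, 5)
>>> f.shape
(5, 5, 17)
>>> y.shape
(19, 31, 5)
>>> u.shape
(5, 5, 17)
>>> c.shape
(5, 31)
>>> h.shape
(31, 31)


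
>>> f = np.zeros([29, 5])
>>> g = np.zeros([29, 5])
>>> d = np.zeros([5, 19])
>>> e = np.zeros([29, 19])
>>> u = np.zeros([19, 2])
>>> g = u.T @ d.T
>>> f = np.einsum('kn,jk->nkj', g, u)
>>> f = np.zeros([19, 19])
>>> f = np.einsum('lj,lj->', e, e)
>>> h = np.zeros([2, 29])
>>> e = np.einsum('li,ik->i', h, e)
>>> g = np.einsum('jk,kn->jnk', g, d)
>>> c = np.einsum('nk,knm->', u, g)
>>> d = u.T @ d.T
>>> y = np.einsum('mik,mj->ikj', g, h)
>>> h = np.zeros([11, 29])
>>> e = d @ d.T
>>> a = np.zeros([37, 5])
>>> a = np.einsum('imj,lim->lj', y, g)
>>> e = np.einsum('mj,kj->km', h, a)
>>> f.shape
()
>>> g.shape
(2, 19, 5)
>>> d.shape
(2, 5)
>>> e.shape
(2, 11)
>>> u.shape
(19, 2)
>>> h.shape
(11, 29)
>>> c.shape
()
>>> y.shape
(19, 5, 29)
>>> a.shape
(2, 29)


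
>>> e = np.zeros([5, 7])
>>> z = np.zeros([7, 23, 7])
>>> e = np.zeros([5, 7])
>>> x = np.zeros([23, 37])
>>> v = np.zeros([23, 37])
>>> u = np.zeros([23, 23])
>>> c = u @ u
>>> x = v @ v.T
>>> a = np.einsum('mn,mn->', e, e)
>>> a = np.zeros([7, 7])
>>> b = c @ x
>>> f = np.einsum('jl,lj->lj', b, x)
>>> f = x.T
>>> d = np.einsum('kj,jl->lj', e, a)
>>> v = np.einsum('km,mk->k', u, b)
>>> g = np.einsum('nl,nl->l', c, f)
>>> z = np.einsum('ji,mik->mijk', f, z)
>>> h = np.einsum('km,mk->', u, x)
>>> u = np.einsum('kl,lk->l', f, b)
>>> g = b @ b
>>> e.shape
(5, 7)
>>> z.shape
(7, 23, 23, 7)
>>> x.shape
(23, 23)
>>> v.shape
(23,)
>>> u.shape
(23,)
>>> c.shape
(23, 23)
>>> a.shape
(7, 7)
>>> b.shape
(23, 23)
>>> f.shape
(23, 23)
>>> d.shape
(7, 7)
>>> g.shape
(23, 23)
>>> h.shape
()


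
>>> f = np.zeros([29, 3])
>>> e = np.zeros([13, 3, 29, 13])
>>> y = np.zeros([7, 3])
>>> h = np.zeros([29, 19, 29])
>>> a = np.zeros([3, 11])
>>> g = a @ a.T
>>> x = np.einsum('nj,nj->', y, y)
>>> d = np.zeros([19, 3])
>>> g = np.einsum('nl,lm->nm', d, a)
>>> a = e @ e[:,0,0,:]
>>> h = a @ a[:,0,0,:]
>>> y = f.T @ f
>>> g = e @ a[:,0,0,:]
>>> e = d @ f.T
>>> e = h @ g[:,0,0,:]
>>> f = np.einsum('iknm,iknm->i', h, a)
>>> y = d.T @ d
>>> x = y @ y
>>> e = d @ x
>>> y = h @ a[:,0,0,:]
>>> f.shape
(13,)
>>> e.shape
(19, 3)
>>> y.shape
(13, 3, 29, 13)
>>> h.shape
(13, 3, 29, 13)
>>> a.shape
(13, 3, 29, 13)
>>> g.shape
(13, 3, 29, 13)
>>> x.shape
(3, 3)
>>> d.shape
(19, 3)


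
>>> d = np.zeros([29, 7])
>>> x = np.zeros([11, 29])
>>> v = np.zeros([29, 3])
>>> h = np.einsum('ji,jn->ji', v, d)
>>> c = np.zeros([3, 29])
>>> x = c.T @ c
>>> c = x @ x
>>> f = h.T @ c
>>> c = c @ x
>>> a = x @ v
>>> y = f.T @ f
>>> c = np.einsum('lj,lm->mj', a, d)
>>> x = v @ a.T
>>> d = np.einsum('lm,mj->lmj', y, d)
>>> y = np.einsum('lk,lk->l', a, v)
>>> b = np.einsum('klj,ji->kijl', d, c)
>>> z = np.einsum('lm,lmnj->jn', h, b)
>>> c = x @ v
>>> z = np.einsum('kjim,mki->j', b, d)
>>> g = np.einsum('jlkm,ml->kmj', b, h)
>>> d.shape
(29, 29, 7)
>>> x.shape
(29, 29)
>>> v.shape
(29, 3)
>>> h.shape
(29, 3)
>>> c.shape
(29, 3)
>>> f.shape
(3, 29)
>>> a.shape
(29, 3)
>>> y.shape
(29,)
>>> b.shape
(29, 3, 7, 29)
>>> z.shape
(3,)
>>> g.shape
(7, 29, 29)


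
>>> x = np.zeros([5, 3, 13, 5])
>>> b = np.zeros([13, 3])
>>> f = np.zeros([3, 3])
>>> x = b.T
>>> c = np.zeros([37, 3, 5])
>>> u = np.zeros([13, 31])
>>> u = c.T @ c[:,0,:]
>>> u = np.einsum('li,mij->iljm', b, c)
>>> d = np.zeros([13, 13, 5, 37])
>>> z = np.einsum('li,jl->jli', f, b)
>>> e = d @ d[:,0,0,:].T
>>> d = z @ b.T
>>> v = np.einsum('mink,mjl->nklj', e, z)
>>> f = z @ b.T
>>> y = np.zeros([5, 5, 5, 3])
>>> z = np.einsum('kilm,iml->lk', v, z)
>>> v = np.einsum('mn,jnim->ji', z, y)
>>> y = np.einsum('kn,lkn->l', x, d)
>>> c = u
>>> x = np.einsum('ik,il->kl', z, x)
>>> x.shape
(5, 13)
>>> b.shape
(13, 3)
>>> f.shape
(13, 3, 13)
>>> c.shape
(3, 13, 5, 37)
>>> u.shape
(3, 13, 5, 37)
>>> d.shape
(13, 3, 13)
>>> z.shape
(3, 5)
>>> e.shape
(13, 13, 5, 13)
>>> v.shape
(5, 5)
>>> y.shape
(13,)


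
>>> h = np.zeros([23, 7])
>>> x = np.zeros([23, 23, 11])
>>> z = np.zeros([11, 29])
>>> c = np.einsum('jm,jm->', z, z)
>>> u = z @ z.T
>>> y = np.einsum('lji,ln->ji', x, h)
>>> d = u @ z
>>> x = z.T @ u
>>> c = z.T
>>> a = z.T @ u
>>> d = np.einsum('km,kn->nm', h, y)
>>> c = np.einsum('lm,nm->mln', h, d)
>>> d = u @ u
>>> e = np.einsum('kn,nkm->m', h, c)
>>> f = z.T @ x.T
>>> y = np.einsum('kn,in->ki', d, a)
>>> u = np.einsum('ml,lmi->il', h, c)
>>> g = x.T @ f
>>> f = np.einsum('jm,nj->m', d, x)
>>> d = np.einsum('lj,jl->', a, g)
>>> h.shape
(23, 7)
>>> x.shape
(29, 11)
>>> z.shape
(11, 29)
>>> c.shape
(7, 23, 11)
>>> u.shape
(11, 7)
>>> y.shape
(11, 29)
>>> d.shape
()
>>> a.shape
(29, 11)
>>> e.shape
(11,)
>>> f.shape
(11,)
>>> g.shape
(11, 29)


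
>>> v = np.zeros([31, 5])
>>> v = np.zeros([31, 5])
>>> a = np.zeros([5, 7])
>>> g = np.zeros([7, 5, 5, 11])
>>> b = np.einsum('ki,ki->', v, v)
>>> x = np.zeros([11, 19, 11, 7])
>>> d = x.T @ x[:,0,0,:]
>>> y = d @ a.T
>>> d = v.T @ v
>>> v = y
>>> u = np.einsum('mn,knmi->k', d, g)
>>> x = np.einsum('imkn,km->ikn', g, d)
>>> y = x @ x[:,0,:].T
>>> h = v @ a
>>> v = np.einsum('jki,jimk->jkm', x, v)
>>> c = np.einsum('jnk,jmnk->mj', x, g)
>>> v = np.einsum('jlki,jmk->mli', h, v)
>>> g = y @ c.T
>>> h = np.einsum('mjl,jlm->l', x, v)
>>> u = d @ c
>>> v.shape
(5, 11, 7)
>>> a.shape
(5, 7)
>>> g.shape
(7, 5, 5)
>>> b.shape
()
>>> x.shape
(7, 5, 11)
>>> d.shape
(5, 5)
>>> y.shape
(7, 5, 7)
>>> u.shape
(5, 7)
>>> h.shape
(11,)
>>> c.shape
(5, 7)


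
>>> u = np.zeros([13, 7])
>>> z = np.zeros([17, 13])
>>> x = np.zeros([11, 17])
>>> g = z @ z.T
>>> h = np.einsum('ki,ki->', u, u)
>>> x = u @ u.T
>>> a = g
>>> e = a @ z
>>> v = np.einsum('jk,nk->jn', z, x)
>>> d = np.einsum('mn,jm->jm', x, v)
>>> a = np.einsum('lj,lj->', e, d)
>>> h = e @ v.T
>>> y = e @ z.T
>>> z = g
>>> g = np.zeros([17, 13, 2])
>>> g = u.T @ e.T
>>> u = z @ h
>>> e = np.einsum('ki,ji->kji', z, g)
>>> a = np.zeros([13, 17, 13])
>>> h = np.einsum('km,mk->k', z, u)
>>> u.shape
(17, 17)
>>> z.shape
(17, 17)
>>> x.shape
(13, 13)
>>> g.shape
(7, 17)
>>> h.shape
(17,)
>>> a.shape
(13, 17, 13)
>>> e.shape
(17, 7, 17)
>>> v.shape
(17, 13)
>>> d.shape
(17, 13)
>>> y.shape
(17, 17)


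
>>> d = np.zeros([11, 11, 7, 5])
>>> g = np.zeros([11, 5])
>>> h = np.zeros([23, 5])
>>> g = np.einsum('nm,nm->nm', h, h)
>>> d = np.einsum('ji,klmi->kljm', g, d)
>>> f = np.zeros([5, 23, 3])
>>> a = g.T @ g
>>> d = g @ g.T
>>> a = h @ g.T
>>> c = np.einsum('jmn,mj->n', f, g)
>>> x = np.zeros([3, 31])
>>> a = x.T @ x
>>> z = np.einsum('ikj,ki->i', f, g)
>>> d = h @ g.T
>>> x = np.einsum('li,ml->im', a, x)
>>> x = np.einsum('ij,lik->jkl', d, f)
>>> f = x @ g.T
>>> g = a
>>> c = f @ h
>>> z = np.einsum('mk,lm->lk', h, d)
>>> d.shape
(23, 23)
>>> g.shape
(31, 31)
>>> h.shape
(23, 5)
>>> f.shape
(23, 3, 23)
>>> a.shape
(31, 31)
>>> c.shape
(23, 3, 5)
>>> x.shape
(23, 3, 5)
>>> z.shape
(23, 5)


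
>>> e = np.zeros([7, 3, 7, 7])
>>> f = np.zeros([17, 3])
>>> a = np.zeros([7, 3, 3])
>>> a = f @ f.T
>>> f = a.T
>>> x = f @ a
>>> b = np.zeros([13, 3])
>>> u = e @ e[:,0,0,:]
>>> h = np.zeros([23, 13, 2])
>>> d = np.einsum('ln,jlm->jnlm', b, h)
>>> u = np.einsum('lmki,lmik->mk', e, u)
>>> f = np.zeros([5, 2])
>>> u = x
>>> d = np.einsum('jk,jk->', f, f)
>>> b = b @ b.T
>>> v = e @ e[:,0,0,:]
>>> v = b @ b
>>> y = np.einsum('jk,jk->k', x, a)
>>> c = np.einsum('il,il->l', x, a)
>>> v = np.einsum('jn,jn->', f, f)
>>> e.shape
(7, 3, 7, 7)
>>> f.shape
(5, 2)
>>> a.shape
(17, 17)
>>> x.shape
(17, 17)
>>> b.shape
(13, 13)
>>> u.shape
(17, 17)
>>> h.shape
(23, 13, 2)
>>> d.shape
()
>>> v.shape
()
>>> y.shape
(17,)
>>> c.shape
(17,)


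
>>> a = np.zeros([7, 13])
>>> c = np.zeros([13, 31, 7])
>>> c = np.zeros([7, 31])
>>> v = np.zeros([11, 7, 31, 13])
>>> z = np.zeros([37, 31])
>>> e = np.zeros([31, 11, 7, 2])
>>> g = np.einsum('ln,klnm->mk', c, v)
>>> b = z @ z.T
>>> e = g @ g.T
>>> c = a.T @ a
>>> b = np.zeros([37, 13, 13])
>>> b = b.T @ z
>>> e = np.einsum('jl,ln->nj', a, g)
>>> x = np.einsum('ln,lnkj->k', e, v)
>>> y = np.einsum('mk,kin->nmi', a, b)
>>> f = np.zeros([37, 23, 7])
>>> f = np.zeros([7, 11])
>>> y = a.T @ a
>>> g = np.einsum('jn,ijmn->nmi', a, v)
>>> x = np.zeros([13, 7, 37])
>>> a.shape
(7, 13)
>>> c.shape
(13, 13)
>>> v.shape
(11, 7, 31, 13)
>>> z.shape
(37, 31)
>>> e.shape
(11, 7)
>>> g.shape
(13, 31, 11)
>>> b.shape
(13, 13, 31)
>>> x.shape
(13, 7, 37)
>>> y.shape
(13, 13)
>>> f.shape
(7, 11)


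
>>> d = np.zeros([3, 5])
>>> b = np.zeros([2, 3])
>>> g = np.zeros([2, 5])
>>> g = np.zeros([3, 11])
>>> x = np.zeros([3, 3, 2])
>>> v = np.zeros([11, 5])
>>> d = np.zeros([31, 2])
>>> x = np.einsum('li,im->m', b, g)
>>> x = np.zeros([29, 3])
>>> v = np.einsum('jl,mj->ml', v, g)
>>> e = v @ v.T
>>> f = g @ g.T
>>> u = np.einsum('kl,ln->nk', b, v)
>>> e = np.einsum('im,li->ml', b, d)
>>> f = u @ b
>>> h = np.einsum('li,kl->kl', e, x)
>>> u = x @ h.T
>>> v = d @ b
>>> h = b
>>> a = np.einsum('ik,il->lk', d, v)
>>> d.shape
(31, 2)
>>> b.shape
(2, 3)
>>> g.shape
(3, 11)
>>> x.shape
(29, 3)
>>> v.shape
(31, 3)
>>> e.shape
(3, 31)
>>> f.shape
(5, 3)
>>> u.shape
(29, 29)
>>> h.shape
(2, 3)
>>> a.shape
(3, 2)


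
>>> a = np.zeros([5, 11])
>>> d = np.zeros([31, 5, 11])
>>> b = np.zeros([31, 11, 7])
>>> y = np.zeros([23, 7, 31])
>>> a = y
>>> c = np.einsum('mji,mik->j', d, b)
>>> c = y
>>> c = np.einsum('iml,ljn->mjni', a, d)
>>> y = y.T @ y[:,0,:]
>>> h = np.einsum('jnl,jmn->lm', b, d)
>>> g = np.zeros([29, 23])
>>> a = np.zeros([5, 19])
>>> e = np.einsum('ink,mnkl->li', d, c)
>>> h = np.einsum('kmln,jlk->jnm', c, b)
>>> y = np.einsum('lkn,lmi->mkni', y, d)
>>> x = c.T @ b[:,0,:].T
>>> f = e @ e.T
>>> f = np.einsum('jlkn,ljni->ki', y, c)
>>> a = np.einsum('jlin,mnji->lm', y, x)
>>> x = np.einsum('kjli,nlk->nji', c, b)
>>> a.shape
(7, 23)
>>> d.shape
(31, 5, 11)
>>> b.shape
(31, 11, 7)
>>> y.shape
(5, 7, 31, 11)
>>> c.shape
(7, 5, 11, 23)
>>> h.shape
(31, 23, 5)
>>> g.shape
(29, 23)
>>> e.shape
(23, 31)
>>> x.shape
(31, 5, 23)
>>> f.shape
(31, 23)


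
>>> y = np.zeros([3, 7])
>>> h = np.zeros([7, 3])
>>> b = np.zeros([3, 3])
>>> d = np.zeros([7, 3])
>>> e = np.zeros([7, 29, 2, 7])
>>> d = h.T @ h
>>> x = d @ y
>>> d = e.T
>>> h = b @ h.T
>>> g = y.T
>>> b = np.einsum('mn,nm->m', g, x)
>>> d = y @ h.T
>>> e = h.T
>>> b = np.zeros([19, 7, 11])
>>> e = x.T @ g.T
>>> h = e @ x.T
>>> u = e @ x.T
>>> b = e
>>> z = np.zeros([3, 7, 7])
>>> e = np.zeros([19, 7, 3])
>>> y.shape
(3, 7)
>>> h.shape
(7, 3)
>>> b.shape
(7, 7)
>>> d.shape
(3, 3)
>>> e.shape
(19, 7, 3)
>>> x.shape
(3, 7)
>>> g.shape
(7, 3)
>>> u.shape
(7, 3)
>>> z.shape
(3, 7, 7)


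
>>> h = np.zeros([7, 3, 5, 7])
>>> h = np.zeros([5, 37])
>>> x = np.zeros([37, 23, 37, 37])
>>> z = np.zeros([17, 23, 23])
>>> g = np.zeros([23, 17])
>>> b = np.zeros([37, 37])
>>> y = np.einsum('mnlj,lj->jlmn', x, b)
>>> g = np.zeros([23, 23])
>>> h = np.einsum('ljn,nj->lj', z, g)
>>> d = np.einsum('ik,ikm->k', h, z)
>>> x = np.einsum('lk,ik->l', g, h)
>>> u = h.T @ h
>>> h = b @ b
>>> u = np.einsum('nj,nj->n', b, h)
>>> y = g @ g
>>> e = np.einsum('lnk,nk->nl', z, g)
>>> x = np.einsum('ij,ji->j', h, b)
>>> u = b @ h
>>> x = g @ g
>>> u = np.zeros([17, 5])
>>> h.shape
(37, 37)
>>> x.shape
(23, 23)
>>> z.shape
(17, 23, 23)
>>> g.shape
(23, 23)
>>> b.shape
(37, 37)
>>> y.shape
(23, 23)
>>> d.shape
(23,)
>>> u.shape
(17, 5)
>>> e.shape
(23, 17)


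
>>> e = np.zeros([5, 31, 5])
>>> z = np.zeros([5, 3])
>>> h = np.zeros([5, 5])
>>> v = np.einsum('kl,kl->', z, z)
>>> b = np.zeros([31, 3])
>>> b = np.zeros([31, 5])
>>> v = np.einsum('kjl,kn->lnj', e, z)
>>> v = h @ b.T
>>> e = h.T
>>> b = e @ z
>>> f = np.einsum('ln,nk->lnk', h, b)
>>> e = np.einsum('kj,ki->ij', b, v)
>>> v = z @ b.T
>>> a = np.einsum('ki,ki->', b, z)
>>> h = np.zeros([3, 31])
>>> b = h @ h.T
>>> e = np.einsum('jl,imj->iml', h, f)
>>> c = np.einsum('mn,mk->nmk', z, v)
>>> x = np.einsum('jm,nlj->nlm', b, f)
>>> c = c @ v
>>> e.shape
(5, 5, 31)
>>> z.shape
(5, 3)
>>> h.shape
(3, 31)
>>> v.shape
(5, 5)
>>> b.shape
(3, 3)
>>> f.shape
(5, 5, 3)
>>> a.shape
()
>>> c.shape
(3, 5, 5)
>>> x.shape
(5, 5, 3)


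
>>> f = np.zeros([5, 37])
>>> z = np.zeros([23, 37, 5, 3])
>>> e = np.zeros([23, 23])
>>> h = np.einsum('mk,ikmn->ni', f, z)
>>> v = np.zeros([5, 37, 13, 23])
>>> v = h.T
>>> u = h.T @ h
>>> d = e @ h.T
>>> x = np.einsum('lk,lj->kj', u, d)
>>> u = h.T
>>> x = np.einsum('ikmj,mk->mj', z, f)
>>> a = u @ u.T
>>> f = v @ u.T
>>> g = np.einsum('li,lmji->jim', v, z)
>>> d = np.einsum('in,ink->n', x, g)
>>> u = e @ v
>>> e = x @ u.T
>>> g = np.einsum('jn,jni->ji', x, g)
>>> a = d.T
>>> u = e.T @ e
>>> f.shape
(23, 23)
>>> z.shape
(23, 37, 5, 3)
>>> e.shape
(5, 23)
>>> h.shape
(3, 23)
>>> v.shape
(23, 3)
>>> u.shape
(23, 23)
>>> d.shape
(3,)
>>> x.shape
(5, 3)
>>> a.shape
(3,)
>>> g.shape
(5, 37)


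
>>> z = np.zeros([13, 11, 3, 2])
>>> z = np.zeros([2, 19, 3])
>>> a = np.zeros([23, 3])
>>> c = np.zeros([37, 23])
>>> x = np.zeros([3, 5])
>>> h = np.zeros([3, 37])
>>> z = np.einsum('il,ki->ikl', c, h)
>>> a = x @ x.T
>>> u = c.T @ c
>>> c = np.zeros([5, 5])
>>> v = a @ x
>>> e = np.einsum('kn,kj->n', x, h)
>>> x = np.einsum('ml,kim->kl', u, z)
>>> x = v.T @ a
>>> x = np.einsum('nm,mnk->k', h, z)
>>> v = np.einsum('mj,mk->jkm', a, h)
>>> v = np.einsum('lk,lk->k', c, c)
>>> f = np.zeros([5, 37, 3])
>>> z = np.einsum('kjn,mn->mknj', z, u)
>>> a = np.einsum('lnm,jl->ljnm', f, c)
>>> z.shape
(23, 37, 23, 3)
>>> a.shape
(5, 5, 37, 3)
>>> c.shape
(5, 5)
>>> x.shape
(23,)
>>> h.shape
(3, 37)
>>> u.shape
(23, 23)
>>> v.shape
(5,)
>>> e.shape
(5,)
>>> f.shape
(5, 37, 3)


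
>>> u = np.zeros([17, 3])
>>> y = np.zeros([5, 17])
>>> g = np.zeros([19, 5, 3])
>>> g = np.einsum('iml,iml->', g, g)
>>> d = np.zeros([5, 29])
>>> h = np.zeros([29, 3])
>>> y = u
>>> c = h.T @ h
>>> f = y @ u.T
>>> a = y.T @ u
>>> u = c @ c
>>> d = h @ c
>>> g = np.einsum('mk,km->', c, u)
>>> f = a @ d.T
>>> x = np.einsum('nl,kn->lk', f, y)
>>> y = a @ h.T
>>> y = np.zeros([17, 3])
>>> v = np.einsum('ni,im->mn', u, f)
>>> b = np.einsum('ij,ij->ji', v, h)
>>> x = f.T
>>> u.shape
(3, 3)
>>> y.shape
(17, 3)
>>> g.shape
()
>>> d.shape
(29, 3)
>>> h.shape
(29, 3)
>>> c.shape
(3, 3)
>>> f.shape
(3, 29)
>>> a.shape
(3, 3)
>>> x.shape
(29, 3)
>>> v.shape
(29, 3)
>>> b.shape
(3, 29)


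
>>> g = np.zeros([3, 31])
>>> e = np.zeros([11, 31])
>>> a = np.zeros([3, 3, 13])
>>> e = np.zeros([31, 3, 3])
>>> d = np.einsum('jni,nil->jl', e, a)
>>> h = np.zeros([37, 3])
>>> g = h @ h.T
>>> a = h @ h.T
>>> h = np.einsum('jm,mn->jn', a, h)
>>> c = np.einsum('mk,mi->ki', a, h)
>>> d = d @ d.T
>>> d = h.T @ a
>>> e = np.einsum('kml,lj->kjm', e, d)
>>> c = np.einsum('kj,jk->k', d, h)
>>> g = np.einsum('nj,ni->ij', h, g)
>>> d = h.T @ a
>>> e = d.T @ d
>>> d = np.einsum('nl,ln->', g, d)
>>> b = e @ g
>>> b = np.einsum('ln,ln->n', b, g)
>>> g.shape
(37, 3)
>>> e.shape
(37, 37)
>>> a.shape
(37, 37)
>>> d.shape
()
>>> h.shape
(37, 3)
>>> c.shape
(3,)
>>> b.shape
(3,)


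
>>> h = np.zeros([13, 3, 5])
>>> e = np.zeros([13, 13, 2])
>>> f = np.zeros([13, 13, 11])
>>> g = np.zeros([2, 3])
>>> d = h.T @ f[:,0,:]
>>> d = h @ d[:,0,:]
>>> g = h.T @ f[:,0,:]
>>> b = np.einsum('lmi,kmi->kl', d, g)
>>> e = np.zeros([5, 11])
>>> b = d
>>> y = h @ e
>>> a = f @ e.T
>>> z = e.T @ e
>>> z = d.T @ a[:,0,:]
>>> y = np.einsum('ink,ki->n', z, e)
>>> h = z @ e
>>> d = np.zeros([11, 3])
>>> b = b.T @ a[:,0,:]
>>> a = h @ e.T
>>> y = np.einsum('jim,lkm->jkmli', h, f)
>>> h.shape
(11, 3, 11)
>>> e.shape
(5, 11)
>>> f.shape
(13, 13, 11)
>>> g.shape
(5, 3, 11)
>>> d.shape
(11, 3)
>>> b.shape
(11, 3, 5)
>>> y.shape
(11, 13, 11, 13, 3)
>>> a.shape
(11, 3, 5)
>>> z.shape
(11, 3, 5)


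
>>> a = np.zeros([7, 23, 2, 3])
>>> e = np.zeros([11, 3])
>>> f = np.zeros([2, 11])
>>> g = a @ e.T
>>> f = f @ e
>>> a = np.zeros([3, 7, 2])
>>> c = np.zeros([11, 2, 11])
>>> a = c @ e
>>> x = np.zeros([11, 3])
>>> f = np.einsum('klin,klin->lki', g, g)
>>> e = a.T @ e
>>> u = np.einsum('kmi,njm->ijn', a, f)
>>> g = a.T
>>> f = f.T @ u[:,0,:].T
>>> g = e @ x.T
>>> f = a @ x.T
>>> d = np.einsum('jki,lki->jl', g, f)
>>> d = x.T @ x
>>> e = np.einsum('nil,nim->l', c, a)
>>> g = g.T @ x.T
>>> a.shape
(11, 2, 3)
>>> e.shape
(11,)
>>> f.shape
(11, 2, 11)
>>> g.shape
(11, 2, 11)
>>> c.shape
(11, 2, 11)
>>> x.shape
(11, 3)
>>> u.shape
(3, 7, 23)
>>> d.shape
(3, 3)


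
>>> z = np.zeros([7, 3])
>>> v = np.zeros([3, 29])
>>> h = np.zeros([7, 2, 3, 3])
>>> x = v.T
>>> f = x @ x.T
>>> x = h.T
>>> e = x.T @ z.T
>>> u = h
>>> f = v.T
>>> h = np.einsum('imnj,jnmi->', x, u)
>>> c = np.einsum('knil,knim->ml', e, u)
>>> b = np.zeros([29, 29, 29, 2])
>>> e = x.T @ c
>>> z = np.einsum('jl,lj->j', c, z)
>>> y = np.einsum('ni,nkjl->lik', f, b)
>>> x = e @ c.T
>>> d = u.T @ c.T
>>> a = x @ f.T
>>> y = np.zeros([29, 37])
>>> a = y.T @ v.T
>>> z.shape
(3,)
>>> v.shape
(3, 29)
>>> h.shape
()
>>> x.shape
(7, 2, 3, 3)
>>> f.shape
(29, 3)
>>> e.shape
(7, 2, 3, 7)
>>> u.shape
(7, 2, 3, 3)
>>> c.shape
(3, 7)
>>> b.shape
(29, 29, 29, 2)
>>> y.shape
(29, 37)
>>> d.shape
(3, 3, 2, 3)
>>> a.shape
(37, 3)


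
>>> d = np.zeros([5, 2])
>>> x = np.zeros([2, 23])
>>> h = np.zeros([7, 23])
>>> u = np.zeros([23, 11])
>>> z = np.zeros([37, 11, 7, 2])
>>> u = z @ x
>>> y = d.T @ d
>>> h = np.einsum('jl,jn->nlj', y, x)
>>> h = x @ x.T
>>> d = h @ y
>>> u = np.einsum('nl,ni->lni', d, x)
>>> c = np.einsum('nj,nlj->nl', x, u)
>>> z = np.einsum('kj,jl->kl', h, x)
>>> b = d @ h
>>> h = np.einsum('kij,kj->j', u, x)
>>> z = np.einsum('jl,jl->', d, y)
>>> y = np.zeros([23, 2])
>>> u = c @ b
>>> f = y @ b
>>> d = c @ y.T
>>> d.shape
(2, 23)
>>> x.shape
(2, 23)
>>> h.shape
(23,)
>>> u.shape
(2, 2)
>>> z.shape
()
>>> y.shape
(23, 2)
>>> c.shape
(2, 2)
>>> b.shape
(2, 2)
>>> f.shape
(23, 2)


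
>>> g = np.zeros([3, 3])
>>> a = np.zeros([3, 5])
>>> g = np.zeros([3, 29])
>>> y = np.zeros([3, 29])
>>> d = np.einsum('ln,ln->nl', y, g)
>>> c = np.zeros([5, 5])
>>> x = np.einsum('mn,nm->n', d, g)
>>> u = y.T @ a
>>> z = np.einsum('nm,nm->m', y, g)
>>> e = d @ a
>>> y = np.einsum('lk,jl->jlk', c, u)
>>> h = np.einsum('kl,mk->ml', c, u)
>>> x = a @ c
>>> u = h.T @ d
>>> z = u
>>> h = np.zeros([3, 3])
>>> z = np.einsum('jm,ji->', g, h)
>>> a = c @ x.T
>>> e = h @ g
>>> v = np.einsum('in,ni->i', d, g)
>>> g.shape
(3, 29)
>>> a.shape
(5, 3)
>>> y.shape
(29, 5, 5)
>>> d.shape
(29, 3)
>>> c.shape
(5, 5)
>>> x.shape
(3, 5)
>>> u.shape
(5, 3)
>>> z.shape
()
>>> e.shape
(3, 29)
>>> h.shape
(3, 3)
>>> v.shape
(29,)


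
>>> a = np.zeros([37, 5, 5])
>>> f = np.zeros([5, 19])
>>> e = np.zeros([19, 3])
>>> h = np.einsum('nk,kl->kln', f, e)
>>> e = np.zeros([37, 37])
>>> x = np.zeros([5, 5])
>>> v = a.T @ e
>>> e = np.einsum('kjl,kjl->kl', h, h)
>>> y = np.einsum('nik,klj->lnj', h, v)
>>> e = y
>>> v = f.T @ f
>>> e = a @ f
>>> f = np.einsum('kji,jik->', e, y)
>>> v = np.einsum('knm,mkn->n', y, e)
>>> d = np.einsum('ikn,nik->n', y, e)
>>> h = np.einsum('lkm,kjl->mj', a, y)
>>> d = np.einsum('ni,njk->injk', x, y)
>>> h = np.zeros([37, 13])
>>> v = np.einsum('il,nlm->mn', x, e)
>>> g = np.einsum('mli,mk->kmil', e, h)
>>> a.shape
(37, 5, 5)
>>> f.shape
()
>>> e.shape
(37, 5, 19)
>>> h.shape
(37, 13)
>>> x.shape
(5, 5)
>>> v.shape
(19, 37)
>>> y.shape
(5, 19, 37)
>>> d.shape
(5, 5, 19, 37)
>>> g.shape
(13, 37, 19, 5)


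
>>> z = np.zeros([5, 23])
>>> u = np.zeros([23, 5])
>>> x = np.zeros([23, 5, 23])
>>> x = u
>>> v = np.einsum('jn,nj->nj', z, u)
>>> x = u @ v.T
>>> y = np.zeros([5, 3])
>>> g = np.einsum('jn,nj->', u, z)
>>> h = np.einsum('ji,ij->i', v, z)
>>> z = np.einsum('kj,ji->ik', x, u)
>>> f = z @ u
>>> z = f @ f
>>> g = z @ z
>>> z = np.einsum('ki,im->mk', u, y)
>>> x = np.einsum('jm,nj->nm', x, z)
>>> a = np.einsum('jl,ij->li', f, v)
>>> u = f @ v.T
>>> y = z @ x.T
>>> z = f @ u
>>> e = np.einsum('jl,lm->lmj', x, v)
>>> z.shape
(5, 23)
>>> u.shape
(5, 23)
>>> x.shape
(3, 23)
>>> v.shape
(23, 5)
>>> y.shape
(3, 3)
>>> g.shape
(5, 5)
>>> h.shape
(5,)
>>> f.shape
(5, 5)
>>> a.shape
(5, 23)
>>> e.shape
(23, 5, 3)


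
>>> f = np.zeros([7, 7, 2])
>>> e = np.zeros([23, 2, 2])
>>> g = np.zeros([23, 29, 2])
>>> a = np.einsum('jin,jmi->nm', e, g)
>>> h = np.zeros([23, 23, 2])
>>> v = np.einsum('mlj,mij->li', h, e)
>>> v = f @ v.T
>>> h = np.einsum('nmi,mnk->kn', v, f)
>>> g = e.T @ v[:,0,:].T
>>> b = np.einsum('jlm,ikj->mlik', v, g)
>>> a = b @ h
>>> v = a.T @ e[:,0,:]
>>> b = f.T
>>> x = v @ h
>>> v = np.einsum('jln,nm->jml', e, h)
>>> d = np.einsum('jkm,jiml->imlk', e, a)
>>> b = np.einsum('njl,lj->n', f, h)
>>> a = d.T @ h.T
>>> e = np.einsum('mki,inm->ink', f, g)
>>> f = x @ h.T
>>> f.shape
(7, 2, 7, 2)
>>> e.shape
(2, 2, 7)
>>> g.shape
(2, 2, 7)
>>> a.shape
(2, 7, 2, 2)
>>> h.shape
(2, 7)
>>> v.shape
(23, 7, 2)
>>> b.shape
(7,)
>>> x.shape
(7, 2, 7, 7)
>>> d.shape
(7, 2, 7, 2)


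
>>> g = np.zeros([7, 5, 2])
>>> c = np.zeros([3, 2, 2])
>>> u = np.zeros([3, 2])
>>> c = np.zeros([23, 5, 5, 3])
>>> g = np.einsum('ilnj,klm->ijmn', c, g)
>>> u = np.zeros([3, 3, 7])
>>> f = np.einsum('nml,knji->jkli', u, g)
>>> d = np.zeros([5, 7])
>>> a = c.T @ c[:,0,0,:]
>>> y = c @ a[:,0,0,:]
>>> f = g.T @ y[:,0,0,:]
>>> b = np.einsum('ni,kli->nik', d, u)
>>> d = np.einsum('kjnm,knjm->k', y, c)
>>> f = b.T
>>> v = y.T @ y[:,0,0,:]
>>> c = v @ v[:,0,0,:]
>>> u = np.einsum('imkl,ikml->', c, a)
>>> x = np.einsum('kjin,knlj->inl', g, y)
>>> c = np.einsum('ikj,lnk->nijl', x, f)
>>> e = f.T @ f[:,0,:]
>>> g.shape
(23, 3, 2, 5)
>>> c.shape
(7, 2, 5, 3)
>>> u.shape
()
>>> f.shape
(3, 7, 5)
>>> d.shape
(23,)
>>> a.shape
(3, 5, 5, 3)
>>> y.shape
(23, 5, 5, 3)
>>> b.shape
(5, 7, 3)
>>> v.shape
(3, 5, 5, 3)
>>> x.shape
(2, 5, 5)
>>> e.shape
(5, 7, 5)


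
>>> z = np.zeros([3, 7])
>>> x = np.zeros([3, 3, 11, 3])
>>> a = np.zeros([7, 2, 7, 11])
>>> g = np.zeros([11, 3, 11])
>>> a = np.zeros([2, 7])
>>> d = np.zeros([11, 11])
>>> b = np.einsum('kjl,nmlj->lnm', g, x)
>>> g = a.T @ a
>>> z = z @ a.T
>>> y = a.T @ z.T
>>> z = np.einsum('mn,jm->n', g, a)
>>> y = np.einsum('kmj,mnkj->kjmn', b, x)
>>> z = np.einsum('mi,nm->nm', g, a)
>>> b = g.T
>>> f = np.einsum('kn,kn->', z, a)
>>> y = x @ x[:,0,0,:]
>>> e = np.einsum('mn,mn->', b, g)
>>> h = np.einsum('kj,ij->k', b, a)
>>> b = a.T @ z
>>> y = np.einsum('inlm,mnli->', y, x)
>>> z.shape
(2, 7)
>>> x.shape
(3, 3, 11, 3)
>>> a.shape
(2, 7)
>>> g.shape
(7, 7)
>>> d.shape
(11, 11)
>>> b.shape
(7, 7)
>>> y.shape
()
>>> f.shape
()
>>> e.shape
()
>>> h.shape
(7,)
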